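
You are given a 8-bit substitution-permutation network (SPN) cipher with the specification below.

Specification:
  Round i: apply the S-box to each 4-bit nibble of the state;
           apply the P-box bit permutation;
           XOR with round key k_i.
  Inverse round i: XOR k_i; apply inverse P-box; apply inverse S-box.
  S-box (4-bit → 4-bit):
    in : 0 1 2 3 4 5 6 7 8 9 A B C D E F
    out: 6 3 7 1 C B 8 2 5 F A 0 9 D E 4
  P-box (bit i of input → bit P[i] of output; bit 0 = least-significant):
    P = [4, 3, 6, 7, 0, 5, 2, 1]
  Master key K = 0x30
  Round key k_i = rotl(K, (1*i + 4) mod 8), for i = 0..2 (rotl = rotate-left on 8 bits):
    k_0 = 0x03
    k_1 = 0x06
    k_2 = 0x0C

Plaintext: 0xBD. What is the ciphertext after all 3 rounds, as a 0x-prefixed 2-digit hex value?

s_0 = plaintext = 0xBD
s_1 = Round(s_0, k_0) = 0xD3
s_2 = Round(s_1, k_1) = 0x11
s_3 = Round(s_2, k_2) = 0x35

0x35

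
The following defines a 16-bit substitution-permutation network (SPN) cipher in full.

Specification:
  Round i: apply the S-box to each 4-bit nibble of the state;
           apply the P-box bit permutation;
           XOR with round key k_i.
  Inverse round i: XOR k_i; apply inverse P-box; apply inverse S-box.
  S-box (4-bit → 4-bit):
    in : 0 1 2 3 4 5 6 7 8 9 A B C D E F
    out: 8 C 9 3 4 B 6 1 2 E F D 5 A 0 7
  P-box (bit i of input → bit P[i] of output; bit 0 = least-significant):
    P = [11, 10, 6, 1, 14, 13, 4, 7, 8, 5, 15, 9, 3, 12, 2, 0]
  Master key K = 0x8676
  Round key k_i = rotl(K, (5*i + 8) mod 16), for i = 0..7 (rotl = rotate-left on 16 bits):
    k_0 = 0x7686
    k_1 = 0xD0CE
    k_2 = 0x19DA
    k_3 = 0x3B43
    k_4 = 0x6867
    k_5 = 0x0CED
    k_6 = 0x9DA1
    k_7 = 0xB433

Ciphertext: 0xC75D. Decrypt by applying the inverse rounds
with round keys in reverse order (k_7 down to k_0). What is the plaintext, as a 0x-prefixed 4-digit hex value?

s_0 = ciphertext = 0xC75D
s_1 = InvRound(s_0, k_7) = 0xF531
s_2 = InvRound(s_1, k_6) = 0xEEA7
s_3 = InvRound(s_2, k_5) = 0x7131
s_4 = InvRound(s_3, k_4) = 0x674B
s_5 = InvRound(s_4, k_3) = 0x3E73
s_6 = InvRound(s_5, k_2) = 0x25D8
s_7 = InvRound(s_6, k_1) = 0x6CFD
s_8 = InvRound(s_7, k_0) = 0x5D4B

0x5D4B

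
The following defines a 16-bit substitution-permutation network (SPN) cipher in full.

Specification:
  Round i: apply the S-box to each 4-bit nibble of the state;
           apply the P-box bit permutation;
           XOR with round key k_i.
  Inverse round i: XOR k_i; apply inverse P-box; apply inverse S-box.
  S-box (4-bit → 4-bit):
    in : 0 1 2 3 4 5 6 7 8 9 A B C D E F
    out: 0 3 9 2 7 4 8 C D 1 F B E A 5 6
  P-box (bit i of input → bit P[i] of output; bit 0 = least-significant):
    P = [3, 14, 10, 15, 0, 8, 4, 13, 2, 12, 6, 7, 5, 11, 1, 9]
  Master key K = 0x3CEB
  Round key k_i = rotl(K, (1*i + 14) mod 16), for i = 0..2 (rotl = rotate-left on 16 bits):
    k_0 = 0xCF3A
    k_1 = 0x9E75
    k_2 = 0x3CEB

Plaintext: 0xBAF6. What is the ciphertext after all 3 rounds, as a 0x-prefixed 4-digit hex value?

0xC644

s_0 = plaintext = 0xBAF6
s_1 = Round(s_0, k_0) = 0x54CE
s_2 = Round(s_1, k_1) = 0xAB2B
s_3 = Round(s_2, k_2) = 0xC644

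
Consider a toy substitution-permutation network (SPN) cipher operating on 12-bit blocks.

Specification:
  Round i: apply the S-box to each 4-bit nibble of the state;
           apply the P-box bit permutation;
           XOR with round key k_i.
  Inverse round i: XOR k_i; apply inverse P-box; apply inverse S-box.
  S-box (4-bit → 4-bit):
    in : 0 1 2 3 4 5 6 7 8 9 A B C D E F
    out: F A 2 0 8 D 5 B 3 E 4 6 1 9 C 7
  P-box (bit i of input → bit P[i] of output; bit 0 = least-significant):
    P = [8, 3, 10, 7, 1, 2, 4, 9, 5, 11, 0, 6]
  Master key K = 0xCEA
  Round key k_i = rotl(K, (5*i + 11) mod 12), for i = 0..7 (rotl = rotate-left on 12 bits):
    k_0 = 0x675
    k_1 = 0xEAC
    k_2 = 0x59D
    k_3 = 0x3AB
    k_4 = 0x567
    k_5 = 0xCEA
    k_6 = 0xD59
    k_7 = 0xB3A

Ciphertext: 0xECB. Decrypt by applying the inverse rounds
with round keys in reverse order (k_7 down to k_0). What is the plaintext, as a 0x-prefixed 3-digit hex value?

s_0 = ciphertext = 0xECB
s_1 = InvRound(s_0, k_7) = 0x5A5
s_2 = InvRound(s_1, k_6) = 0x7B1
s_3 = InvRound(s_2, k_5) = 0x958
s_4 = InvRound(s_3, k_4) = 0xFFB
s_5 = InvRound(s_4, k_3) = 0x1AA
s_6 = InvRound(s_5, k_2) = 0x6FA
s_7 = InvRound(s_6, k_1) = 0x1F3
s_8 = InvRound(s_7, k_0) = 0x375

0x375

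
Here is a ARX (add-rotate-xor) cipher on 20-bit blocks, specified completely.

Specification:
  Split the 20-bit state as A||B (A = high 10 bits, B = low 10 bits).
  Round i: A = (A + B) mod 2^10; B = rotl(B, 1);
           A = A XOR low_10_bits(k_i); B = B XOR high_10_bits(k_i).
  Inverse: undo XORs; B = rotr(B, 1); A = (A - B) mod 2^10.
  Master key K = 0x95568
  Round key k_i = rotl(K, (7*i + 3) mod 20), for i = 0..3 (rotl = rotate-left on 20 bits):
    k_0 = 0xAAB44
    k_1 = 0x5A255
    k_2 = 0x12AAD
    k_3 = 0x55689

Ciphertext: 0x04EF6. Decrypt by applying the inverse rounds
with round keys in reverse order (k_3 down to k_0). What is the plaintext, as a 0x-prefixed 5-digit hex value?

0xCE0FC

s_0 = ciphertext = 0x04EF6
s_1 = InvRound(s_0, k_3) = 0xB27D1
s_2 = InvRound(s_1, k_2) = 0x25FCD
s_3 = InvRound(s_2, k_1) = 0xDC352
s_4 = InvRound(s_3, k_0) = 0xCE0FC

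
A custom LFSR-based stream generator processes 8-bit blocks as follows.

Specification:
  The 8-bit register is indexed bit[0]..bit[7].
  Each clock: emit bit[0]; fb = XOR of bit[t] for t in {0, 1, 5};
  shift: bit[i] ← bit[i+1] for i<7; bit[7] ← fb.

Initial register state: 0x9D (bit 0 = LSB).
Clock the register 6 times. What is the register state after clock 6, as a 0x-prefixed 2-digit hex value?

0xBE

reg_0 = 0x9D
clock 1: out=1, reg = 0xCE
clock 2: out=0, reg = 0xE7
clock 3: out=1, reg = 0xF3
clock 4: out=1, reg = 0xF9
clock 5: out=1, reg = 0x7C
clock 6: out=0, reg = 0xBE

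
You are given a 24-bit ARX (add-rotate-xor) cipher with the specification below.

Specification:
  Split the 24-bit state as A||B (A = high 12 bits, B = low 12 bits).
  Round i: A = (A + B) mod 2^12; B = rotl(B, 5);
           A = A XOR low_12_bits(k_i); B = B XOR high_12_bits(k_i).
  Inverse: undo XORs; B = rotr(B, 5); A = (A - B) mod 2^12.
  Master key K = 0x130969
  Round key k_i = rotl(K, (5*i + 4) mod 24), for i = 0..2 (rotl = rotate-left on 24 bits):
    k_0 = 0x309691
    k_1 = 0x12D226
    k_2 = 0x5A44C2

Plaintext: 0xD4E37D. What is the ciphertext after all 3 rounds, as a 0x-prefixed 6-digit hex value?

s_0 = plaintext = 0xD4E37D
s_1 = Round(s_0, k_0) = 0x65ACAF
s_2 = Round(s_1, k_1) = 0x12F4D4
s_3 = Round(s_2, k_2) = 0x2C1F2D

0x2C1F2D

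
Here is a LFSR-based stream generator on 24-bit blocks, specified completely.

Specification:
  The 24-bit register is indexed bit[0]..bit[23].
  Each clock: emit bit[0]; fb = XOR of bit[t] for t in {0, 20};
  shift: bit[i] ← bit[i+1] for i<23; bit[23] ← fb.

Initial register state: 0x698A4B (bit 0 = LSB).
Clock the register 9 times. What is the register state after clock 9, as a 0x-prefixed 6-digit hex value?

0xCEB4C5

reg_0 = 0x698A4B
clock 1: out=1, reg = 0xB4C525
clock 2: out=1, reg = 0x5A6292
clock 3: out=0, reg = 0xAD3149
clock 4: out=1, reg = 0xD698A4
clock 5: out=0, reg = 0xEB4C52
clock 6: out=0, reg = 0x75A629
clock 7: out=1, reg = 0x3AD314
clock 8: out=0, reg = 0x9D698A
clock 9: out=0, reg = 0xCEB4C5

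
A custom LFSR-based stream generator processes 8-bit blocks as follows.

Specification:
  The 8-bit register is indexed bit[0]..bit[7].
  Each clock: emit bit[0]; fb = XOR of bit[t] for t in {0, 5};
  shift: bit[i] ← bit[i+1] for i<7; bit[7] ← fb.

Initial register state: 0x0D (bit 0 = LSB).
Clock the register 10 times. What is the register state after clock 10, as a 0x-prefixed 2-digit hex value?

reg_0 = 0x0D
clock 1: out=1, reg = 0x86
clock 2: out=0, reg = 0x43
clock 3: out=1, reg = 0xA1
clock 4: out=1, reg = 0x50
clock 5: out=0, reg = 0x28
clock 6: out=0, reg = 0x94
clock 7: out=0, reg = 0x4A
clock 8: out=0, reg = 0x25
clock 9: out=1, reg = 0x12
clock 10: out=0, reg = 0x09

0x09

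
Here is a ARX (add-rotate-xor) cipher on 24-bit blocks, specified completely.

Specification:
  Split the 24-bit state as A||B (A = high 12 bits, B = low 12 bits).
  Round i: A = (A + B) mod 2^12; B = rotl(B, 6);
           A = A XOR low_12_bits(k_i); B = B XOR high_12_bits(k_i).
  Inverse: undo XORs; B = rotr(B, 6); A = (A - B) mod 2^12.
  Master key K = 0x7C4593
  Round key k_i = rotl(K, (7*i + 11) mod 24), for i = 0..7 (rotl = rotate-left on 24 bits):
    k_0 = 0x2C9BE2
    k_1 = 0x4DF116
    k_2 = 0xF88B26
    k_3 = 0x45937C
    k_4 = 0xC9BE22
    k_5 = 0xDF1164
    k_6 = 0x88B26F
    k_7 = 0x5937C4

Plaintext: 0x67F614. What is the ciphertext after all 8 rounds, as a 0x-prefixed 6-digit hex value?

s_0 = plaintext = 0x67F614
s_1 = Round(s_0, k_0) = 0x7717D1
s_2 = Round(s_1, k_1) = 0xE54080
s_3 = Round(s_2, k_2) = 0x5F2F8A
s_4 = Round(s_3, k_3) = 0x6006E7
s_5 = Round(s_4, k_4) = 0x2C5540
s_6 = Round(s_5, k_5) = 0x961DE4
s_7 = Round(s_6, k_6) = 0x52A1BC
s_8 = Round(s_7, k_7) = 0x122A95

0x122A95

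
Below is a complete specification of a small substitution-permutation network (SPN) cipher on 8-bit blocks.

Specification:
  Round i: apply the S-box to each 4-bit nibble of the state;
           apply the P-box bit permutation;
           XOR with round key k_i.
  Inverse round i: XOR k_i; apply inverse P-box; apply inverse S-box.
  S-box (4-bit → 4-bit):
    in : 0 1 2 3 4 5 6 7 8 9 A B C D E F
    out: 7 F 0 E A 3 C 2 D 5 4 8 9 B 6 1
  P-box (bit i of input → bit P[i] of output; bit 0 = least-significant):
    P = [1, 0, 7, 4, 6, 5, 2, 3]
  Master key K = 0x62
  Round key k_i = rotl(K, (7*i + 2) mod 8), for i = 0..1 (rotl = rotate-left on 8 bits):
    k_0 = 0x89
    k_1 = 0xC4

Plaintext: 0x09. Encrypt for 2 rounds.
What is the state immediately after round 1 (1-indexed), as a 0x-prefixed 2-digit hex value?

0x6F

s_0 = plaintext = 0x09
s_1 = Round(s_0, k_0) = 0x6F
s_2 = Round(s_1, k_1) = 0xCA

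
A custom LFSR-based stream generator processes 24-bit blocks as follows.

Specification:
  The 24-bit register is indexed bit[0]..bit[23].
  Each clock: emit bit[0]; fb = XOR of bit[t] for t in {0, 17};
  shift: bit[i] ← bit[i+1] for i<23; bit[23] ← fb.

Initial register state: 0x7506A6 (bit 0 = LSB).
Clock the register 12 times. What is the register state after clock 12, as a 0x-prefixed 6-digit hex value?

0x89C750

reg_0 = 0x7506A6
clock 1: out=0, reg = 0x3A8353
clock 2: out=1, reg = 0x1D41A9
clock 3: out=1, reg = 0x8EA0D4
clock 4: out=0, reg = 0xC7506A
clock 5: out=0, reg = 0xE3A835
clock 6: out=1, reg = 0x71D41A
clock 7: out=0, reg = 0x38EA0D
clock 8: out=1, reg = 0x9C7506
clock 9: out=0, reg = 0x4E3A83
clock 10: out=1, reg = 0x271D41
clock 11: out=1, reg = 0x138EA0
clock 12: out=0, reg = 0x89C750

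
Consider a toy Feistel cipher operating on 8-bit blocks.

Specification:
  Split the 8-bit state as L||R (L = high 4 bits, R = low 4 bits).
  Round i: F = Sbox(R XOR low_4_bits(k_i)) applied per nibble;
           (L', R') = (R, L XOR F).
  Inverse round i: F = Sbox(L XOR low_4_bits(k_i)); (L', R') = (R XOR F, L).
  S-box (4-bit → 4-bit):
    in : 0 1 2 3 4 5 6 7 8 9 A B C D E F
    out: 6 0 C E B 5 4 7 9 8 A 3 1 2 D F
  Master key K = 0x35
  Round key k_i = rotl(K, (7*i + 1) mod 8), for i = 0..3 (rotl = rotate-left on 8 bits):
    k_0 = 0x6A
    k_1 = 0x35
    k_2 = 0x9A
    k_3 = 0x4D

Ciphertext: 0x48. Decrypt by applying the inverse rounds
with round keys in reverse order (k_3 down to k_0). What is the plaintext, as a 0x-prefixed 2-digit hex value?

0x63

s_0 = ciphertext = 0x48
s_1 = InvRound(s_0, k_3) = 0x04
s_2 = InvRound(s_1, k_2) = 0xE0
s_3 = InvRound(s_2, k_1) = 0x3E
s_4 = InvRound(s_3, k_0) = 0x63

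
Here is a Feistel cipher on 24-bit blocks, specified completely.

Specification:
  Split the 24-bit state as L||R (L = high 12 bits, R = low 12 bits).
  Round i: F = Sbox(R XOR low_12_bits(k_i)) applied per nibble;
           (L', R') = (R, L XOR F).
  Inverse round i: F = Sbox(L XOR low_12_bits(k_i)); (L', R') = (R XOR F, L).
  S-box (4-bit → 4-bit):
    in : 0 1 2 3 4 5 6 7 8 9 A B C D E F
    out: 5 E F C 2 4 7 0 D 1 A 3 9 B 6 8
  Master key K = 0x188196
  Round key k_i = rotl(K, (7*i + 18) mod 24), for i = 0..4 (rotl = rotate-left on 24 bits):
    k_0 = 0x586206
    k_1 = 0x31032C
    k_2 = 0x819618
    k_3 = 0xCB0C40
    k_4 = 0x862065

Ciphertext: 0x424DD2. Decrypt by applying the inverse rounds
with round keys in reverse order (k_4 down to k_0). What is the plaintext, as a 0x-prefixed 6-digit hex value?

s_0 = ciphertext = 0x424DD2
s_1 = InvRound(s_0, k_4) = 0xFFC424
s_2 = InvRound(s_1, k_3) = 0x81DFFC
s_3 = InvRound(s_2, k_2) = 0x9A881D
s_4 = InvRound(s_3, k_1) = 0x2CF9A8
s_5 = InvRound(s_4, k_0) = 0xC392CF

0xC392CF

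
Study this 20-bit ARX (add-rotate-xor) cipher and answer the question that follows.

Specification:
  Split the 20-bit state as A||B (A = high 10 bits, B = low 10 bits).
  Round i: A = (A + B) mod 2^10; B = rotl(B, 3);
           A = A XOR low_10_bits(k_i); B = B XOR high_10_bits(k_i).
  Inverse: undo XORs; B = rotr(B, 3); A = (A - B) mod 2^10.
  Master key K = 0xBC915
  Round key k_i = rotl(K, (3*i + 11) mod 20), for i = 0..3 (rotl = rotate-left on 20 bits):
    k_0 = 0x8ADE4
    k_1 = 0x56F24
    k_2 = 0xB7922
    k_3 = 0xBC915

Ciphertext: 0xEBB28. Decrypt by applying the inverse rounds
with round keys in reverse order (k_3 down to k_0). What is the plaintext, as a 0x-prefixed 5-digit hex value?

s_0 = ciphertext = 0xEBB28
s_1 = InvRound(s_0, k_3) = 0x6013B
s_2 = InvRound(s_1, k_2) = 0x69AFC
s_3 = InvRound(s_2, k_1) = 0xA3BF4
s_4 = InvRound(s_3, k_0) = 0xEBFBB

0xEBFBB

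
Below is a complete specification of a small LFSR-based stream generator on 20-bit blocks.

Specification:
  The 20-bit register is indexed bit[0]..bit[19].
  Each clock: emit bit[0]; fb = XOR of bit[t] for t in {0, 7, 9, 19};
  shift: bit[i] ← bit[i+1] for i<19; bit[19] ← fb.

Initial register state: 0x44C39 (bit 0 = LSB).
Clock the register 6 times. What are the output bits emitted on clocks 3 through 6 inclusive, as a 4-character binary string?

reg_0 = 0x44C39
clock 1: out=1, reg = 0xA261C
clock 2: out=0, reg = 0x5130E
clock 3: out=0, reg = 0xA8987
clock 4: out=1, reg = 0xD44C3
clock 5: out=1, reg = 0xEA261
clock 6: out=1, reg = 0xF5130

0111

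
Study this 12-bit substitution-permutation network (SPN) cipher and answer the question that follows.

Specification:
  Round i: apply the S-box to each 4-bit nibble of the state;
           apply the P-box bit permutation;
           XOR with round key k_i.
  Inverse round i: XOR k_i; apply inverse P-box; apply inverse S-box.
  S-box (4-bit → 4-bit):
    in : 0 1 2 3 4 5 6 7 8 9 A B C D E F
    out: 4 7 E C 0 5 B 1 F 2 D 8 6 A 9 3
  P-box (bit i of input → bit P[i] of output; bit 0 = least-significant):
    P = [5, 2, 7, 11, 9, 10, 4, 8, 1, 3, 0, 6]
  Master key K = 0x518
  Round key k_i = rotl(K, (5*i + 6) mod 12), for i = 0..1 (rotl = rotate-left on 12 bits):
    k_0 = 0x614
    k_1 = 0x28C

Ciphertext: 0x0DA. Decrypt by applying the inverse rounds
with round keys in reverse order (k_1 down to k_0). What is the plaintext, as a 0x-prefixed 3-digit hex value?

0x24D

s_0 = ciphertext = 0x0DA
s_1 = InvRound(s_0, k_1) = 0xE59
s_2 = InvRound(s_1, k_0) = 0x24D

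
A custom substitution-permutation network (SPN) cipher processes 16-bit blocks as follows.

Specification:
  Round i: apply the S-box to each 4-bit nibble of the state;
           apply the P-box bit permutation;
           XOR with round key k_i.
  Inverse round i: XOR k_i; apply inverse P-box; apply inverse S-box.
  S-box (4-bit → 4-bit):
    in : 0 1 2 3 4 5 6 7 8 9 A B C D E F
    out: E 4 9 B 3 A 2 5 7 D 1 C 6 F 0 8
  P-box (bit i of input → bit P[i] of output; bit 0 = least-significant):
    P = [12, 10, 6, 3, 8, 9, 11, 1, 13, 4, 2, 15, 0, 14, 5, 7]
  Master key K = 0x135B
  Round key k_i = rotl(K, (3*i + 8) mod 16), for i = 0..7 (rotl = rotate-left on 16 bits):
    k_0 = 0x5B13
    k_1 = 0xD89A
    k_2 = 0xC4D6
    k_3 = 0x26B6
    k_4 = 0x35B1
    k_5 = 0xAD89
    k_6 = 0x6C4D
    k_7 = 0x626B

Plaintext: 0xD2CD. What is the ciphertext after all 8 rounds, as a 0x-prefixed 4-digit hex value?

s_0 = plaintext = 0xD2CD
s_1 = Round(s_0, k_0) = 0xA5FA
s_2 = Round(s_1, k_1) = 0x4889
s_3 = Round(s_2, k_2) = 0xBF8B
s_4 = Round(s_3, k_3) = 0xAD5E
s_5 = Round(s_4, k_4) = 0x97A6
s_6 = Round(s_5, k_5) = 0x882C
s_7 = Round(s_6, k_6) = 0x093A
s_8 = Round(s_7, k_7) = 0x91CD

0x91CD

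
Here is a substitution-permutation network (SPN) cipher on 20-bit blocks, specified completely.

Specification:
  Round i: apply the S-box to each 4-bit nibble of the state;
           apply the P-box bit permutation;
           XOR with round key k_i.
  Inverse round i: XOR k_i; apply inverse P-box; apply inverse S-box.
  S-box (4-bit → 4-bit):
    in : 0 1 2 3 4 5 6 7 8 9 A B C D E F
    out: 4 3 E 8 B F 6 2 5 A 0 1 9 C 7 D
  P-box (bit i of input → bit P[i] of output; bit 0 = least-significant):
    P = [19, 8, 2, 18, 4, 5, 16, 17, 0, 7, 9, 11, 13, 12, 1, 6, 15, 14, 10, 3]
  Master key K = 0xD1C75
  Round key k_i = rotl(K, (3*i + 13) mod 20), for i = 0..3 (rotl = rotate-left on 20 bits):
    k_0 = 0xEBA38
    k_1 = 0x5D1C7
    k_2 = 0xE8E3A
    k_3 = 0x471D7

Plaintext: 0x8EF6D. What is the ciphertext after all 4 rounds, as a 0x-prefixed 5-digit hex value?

0xB9615

s_0 = plaintext = 0x8EF6D
s_1 = Round(s_0, k_0) = 0xB041F
s_2 = Round(s_1, k_1) = 0x95970
s_3 = Round(s_2, k_2) = 0xEF6D4
s_4 = Round(s_3, k_3) = 0xB9615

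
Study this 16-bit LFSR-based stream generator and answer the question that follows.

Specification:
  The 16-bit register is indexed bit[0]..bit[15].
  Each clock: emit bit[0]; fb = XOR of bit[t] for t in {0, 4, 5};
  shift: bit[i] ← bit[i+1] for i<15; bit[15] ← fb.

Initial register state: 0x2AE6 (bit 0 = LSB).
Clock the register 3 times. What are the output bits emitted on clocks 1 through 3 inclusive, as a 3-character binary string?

reg_0 = 0x2AE6
clock 1: out=0, reg = 0x9573
clock 2: out=1, reg = 0xCAB9
clock 3: out=1, reg = 0xE55C

011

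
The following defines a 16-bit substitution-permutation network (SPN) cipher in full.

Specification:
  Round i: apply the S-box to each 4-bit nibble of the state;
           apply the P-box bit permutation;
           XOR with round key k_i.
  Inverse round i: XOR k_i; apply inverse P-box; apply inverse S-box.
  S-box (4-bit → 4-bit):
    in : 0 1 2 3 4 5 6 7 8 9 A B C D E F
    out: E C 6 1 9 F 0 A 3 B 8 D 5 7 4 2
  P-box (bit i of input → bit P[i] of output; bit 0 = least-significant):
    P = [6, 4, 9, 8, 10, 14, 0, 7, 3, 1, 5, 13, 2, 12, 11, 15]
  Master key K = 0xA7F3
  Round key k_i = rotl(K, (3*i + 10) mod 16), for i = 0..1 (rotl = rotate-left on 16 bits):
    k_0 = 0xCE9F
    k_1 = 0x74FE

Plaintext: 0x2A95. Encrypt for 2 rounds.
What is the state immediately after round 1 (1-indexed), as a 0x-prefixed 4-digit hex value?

s_0 = plaintext = 0x2A95
s_1 = Round(s_0, k_0) = 0xB14F
s_2 = Round(s_1, k_1) = 0xD84A

0xB14F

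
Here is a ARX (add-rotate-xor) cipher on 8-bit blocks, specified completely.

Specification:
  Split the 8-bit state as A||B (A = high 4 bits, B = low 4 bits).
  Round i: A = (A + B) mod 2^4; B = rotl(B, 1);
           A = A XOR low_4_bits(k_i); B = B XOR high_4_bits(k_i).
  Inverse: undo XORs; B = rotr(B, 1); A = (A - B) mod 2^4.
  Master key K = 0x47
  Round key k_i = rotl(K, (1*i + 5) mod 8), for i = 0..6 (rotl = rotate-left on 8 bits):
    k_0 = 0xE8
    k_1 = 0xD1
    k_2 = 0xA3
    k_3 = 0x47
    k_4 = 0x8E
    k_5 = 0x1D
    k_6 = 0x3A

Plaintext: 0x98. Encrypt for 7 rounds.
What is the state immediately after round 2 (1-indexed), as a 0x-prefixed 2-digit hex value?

s_0 = plaintext = 0x98
s_1 = Round(s_0, k_0) = 0x9F
s_2 = Round(s_1, k_1) = 0x92
s_3 = Round(s_2, k_2) = 0x8E
s_4 = Round(s_3, k_3) = 0x19
s_5 = Round(s_4, k_4) = 0x4B
s_6 = Round(s_5, k_5) = 0x26
s_7 = Round(s_6, k_6) = 0x2F

0x92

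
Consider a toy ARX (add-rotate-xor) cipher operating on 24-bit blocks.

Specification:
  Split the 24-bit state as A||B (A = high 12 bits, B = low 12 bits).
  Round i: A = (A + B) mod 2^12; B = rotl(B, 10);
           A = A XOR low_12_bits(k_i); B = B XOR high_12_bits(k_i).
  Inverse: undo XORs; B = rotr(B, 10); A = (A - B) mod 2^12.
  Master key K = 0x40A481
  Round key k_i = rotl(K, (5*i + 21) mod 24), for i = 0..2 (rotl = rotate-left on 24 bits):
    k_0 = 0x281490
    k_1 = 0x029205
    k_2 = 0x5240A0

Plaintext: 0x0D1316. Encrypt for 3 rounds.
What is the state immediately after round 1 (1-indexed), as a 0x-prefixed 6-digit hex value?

s_0 = plaintext = 0x0D1316
s_1 = Round(s_0, k_0) = 0x777A44
s_2 = Round(s_1, k_1) = 0x3BE2B8
s_3 = Round(s_2, k_2) = 0x6D658A

0x777A44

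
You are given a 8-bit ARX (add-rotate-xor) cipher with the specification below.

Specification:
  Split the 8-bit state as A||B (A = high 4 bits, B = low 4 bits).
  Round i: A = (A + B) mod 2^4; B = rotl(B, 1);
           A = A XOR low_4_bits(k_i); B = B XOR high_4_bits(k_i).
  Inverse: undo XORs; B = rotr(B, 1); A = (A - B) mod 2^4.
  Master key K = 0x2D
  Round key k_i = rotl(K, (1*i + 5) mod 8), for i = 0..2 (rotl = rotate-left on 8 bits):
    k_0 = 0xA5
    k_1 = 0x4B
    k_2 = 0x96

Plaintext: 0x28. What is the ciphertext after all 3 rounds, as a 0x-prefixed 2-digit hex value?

s_0 = plaintext = 0x28
s_1 = Round(s_0, k_0) = 0xFB
s_2 = Round(s_1, k_1) = 0x13
s_3 = Round(s_2, k_2) = 0x2F

0x2F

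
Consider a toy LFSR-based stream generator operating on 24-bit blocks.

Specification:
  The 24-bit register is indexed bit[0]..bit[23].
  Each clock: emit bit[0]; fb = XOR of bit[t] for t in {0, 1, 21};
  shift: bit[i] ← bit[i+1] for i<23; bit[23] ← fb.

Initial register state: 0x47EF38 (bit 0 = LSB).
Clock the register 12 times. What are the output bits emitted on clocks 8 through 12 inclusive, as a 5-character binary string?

reg_0 = 0x47EF38
clock 1: out=0, reg = 0x23F79C
clock 2: out=0, reg = 0x91FBCE
clock 3: out=0, reg = 0xC8FDE7
clock 4: out=1, reg = 0x647EF3
clock 5: out=1, reg = 0xB23F79
clock 6: out=1, reg = 0x591FBC
clock 7: out=0, reg = 0x2C8FDE
clock 8: out=0, reg = 0x1647EF
clock 9: out=1, reg = 0x0B23F7
clock 10: out=1, reg = 0x0591FB
clock 11: out=1, reg = 0x02C8FD
clock 12: out=1, reg = 0x81647E

01111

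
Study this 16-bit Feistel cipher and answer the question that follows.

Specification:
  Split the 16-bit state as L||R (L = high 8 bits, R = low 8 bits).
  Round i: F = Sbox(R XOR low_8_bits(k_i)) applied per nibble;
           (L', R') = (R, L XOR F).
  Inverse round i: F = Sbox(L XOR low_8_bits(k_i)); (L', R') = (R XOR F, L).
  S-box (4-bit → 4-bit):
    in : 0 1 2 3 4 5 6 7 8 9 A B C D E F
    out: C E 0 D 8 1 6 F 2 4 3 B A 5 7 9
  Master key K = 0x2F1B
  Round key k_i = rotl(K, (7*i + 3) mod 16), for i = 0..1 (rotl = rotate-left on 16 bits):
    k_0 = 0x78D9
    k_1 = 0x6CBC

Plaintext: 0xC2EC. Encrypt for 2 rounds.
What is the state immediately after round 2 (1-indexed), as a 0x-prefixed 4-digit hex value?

s_0 = plaintext = 0xC2EC
s_1 = Round(s_0, k_0) = 0xEC13
s_2 = Round(s_1, k_1) = 0x13D5

0x13D5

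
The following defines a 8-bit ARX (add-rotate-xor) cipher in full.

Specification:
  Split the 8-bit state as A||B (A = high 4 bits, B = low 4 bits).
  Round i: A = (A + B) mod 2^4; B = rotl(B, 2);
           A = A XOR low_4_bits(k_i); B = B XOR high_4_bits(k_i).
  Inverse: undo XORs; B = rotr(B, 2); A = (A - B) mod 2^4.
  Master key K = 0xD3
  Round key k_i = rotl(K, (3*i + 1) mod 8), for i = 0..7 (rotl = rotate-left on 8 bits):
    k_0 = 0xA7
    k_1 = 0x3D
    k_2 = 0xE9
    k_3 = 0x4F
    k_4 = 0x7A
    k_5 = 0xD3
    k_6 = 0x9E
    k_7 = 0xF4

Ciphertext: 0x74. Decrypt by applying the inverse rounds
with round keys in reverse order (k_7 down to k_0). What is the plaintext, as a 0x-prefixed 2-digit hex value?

s_0 = ciphertext = 0x74
s_1 = InvRound(s_0, k_7) = 0x5E
s_2 = InvRound(s_1, k_6) = 0xED
s_3 = InvRound(s_2, k_5) = 0xD0
s_4 = InvRound(s_3, k_4) = 0xAD
s_5 = InvRound(s_4, k_3) = 0xF6
s_6 = InvRound(s_5, k_2) = 0x42
s_7 = InvRound(s_6, k_1) = 0x54
s_8 = InvRound(s_7, k_0) = 0x7B

0x7B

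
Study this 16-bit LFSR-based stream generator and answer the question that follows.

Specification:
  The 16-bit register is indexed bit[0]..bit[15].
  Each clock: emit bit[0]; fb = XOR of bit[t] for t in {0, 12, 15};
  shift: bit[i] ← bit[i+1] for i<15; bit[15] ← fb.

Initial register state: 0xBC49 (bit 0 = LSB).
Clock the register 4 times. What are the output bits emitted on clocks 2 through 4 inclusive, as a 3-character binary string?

reg_0 = 0xBC49
clock 1: out=1, reg = 0xDE24
clock 2: out=0, reg = 0x6F12
clock 3: out=0, reg = 0x3789
clock 4: out=1, reg = 0x1BC4

001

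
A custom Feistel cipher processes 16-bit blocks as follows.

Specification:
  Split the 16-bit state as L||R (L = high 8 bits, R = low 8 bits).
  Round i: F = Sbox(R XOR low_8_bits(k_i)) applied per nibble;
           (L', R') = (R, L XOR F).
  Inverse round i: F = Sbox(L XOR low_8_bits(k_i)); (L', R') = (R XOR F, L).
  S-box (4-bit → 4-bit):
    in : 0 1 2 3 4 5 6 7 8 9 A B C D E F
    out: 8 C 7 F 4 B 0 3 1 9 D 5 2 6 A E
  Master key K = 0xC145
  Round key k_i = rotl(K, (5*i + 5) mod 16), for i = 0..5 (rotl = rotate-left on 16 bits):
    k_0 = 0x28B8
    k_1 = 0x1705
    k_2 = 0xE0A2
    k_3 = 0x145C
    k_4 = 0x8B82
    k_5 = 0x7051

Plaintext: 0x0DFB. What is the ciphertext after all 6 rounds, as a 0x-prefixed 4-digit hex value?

0x34DC

s_0 = plaintext = 0x0DFB
s_1 = Round(s_0, k_0) = 0xFB42
s_2 = Round(s_1, k_1) = 0x42B8
s_3 = Round(s_2, k_2) = 0xB88F
s_4 = Round(s_3, k_3) = 0x8FD7
s_5 = Round(s_4, k_4) = 0xD734
s_6 = Round(s_5, k_5) = 0x34DC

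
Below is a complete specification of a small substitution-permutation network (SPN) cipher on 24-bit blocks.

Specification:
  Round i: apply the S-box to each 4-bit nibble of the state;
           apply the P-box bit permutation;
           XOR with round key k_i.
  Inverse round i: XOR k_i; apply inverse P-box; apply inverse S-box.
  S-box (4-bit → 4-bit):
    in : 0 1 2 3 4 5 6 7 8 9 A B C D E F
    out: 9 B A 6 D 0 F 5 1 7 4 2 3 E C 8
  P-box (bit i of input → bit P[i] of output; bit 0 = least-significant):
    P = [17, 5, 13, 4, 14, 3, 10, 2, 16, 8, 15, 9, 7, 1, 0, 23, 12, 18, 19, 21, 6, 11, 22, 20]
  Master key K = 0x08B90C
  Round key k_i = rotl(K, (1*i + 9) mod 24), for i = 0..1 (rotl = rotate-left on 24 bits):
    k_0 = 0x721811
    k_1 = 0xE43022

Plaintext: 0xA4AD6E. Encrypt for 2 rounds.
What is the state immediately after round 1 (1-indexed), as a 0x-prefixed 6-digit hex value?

0x1AEF0C

s_0 = plaintext = 0xA4AD6E
s_1 = Round(s_0, k_0) = 0x1AEF0C
s_2 = Round(s_1, k_1) = 0x7E7A47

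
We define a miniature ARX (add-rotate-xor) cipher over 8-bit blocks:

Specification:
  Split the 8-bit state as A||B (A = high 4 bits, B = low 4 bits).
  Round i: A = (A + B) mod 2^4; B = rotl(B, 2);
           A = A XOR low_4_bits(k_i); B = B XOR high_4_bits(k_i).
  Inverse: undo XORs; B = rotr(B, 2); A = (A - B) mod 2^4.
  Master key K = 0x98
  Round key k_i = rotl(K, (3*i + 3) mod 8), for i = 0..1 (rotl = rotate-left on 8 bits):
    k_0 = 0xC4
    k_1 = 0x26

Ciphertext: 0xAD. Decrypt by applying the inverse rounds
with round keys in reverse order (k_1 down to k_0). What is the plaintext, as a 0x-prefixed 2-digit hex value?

s_0 = ciphertext = 0xAD
s_1 = InvRound(s_0, k_1) = 0xDF
s_2 = InvRound(s_1, k_0) = 0xDC

0xDC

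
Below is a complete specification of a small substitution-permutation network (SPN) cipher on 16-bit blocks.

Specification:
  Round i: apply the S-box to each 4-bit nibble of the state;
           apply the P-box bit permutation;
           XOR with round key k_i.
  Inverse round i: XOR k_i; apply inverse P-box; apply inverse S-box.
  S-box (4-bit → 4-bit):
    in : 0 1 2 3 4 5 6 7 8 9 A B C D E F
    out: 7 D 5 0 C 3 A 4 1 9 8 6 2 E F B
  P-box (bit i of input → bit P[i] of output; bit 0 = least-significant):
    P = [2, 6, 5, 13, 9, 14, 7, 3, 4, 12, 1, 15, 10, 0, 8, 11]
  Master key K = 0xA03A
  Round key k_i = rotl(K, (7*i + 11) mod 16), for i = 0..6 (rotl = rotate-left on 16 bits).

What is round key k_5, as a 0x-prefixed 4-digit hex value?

K = 0xA03A
k_0 = rotl(K, (7*0+11) mod 16) = rotl(K, 11) = 0xD501
k_1 = rotl(K, (7*1+11) mod 16) = rotl(K, 2) = 0x80EA
k_2 = rotl(K, (7*2+11) mod 16) = rotl(K, 9) = 0x7540
k_3 = rotl(K, (7*3+11) mod 16) = rotl(K, 0) = 0xA03A
k_4 = rotl(K, (7*4+11) mod 16) = rotl(K, 7) = 0x1D50
k_5 = rotl(K, (7*5+11) mod 16) = rotl(K, 14) = 0xA80E

0xA80E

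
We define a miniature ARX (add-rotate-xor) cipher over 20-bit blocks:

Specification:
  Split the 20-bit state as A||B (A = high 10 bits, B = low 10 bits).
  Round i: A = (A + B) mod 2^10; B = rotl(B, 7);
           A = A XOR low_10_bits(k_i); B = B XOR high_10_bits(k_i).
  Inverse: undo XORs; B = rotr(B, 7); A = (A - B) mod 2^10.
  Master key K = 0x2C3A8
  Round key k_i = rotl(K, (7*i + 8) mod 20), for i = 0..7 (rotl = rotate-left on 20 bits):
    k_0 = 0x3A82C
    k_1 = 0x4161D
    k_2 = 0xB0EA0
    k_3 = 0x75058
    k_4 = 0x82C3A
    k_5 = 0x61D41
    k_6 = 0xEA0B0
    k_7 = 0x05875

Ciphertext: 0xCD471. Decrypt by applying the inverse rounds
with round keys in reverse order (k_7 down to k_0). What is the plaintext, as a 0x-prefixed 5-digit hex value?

0x61500

s_0 = ciphertext = 0xCD471
s_1 = InvRound(s_0, k_7) = 0x02338
s_2 = InvRound(s_1, k_6) = 0x0DC81
s_3 = InvRound(s_2, k_5) = 0x51032
s_4 = InvRound(s_3, k_4) = 0xEC9CC
s_5 = InvRound(s_4, k_3) = 0xCA8C0
s_6 = InvRound(s_5, k_2) = 0x5B81C
s_7 = InvRound(s_6, k_1) = 0xAA4CA
s_8 = InvRound(s_7, k_0) = 0x61500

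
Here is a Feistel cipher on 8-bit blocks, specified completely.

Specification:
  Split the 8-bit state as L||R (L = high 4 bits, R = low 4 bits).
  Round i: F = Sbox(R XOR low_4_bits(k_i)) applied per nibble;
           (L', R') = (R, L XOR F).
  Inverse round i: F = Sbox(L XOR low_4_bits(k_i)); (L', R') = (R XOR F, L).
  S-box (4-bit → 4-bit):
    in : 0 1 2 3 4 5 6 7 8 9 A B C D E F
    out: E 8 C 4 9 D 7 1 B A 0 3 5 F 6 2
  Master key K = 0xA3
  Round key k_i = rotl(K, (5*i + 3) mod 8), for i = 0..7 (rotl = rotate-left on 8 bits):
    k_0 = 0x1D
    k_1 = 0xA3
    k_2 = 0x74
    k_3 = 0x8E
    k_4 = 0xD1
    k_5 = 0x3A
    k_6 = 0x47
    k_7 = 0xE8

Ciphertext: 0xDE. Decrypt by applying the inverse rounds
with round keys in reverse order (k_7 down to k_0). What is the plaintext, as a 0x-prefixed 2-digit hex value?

s_0 = ciphertext = 0xDE
s_1 = InvRound(s_0, k_7) = 0x3D
s_2 = InvRound(s_1, k_6) = 0x43
s_3 = InvRound(s_2, k_5) = 0x54
s_4 = InvRound(s_3, k_4) = 0xD5
s_5 = InvRound(s_4, k_3) = 0x1D
s_6 = InvRound(s_5, k_2) = 0x01
s_7 = InvRound(s_6, k_1) = 0x50
s_8 = InvRound(s_7, k_0) = 0xB5

0xB5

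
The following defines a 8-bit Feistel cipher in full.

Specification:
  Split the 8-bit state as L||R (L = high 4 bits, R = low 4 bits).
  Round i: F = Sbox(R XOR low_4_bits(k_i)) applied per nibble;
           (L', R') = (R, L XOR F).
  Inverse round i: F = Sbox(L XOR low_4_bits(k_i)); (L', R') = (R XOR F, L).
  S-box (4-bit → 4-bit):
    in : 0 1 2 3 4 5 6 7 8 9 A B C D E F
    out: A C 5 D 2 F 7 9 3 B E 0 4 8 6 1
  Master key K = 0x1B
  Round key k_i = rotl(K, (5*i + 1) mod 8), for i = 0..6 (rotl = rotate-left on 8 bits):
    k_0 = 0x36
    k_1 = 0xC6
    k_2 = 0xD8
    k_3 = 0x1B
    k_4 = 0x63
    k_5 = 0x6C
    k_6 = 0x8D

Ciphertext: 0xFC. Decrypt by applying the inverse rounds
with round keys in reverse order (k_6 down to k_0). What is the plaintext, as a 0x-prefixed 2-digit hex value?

0xBA

s_0 = ciphertext = 0xFC
s_1 = InvRound(s_0, k_6) = 0x9F
s_2 = InvRound(s_1, k_5) = 0x09
s_3 = InvRound(s_2, k_4) = 0x40
s_4 = InvRound(s_3, k_3) = 0x14
s_5 = InvRound(s_4, k_2) = 0xF1
s_6 = InvRound(s_5, k_1) = 0xAF
s_7 = InvRound(s_6, k_0) = 0xBA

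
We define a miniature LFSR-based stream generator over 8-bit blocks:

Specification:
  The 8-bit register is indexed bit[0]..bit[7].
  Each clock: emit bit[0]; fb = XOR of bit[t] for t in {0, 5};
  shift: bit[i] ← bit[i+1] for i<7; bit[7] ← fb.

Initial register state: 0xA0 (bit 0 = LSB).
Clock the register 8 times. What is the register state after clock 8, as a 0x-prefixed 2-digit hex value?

reg_0 = 0xA0
clock 1: out=0, reg = 0xD0
clock 2: out=0, reg = 0x68
clock 3: out=0, reg = 0xB4
clock 4: out=0, reg = 0xDA
clock 5: out=0, reg = 0x6D
clock 6: out=1, reg = 0x36
clock 7: out=0, reg = 0x9B
clock 8: out=1, reg = 0xCD

0xCD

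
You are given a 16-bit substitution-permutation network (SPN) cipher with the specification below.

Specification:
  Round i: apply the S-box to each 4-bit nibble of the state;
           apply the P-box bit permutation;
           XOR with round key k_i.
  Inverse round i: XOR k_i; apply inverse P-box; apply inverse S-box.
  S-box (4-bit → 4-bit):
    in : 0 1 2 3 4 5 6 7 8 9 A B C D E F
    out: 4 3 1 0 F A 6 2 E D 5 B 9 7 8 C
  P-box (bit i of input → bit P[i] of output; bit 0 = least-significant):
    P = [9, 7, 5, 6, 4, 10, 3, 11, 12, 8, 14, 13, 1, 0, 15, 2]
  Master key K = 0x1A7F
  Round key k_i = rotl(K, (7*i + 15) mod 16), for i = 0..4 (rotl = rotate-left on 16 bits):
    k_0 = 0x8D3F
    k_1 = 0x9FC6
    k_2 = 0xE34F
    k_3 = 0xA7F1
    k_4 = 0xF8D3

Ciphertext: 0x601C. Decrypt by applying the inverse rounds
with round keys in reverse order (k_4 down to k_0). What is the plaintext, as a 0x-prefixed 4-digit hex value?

s_0 = ciphertext = 0x601C
s_1 = InvRound(s_0, k_4) = 0x42F5
s_2 = InvRound(s_1, k_3) = 0xF873
s_3 = InvRound(s_2, k_2) = 0xE19A
s_4 = InvRound(s_3, k_1) = 0xE94C
s_5 = InvRound(s_4, k_0) = 0x1F1F

0x1F1F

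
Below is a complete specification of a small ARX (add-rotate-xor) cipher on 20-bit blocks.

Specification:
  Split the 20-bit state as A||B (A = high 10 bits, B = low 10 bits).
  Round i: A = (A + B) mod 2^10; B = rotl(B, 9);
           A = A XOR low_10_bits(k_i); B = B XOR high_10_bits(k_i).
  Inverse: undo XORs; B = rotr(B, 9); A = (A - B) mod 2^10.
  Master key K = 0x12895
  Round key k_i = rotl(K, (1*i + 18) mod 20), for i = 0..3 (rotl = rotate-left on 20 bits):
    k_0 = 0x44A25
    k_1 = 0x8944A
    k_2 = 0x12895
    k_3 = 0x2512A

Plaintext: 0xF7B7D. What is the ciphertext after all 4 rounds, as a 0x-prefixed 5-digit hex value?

s_0 = plaintext = 0xF7B7D
s_1 = Round(s_0, k_0) = 0x5FAAC
s_2 = Round(s_1, k_1) = 0x18373
s_3 = Round(s_2, k_2) = 0xD1BF3
s_4 = Round(s_3, k_3) = 0x84F6D

0x84F6D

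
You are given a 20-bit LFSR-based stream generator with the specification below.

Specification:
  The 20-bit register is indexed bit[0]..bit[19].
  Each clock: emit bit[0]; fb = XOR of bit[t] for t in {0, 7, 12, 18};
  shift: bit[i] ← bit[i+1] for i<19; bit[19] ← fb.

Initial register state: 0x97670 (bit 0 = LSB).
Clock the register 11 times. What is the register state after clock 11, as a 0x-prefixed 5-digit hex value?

0x5FB2E

reg_0 = 0x97670
clock 1: out=0, reg = 0xCBB38
clock 2: out=0, reg = 0x65D9C
clock 3: out=0, reg = 0xB2ECE
clock 4: out=0, reg = 0xD9767
clock 5: out=1, reg = 0xECBB3
clock 6: out=1, reg = 0xF65D9
clock 7: out=1, reg = 0xFB2EC
clock 8: out=0, reg = 0xFD976
clock 9: out=0, reg = 0x7ECBB
clock 10: out=1, reg = 0xBF65D
clock 11: out=1, reg = 0x5FB2E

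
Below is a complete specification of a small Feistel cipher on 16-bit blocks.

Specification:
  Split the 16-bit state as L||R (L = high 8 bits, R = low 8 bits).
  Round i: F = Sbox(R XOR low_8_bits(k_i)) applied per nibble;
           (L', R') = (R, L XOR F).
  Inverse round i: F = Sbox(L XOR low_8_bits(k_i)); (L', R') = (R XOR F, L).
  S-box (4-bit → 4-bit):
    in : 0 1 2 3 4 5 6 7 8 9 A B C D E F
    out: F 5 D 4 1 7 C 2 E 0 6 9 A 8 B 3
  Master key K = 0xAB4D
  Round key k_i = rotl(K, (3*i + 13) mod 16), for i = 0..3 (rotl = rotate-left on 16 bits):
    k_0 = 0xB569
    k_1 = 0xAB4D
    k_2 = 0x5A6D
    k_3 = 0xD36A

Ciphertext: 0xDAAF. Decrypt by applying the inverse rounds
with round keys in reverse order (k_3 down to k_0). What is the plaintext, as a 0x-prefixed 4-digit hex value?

0x1483

s_0 = ciphertext = 0xDAAF
s_1 = InvRound(s_0, k_3) = 0x30DA
s_2 = InvRound(s_1, k_2) = 0xA230
s_3 = InvRound(s_2, k_1) = 0x83A2
s_4 = InvRound(s_3, k_0) = 0x1483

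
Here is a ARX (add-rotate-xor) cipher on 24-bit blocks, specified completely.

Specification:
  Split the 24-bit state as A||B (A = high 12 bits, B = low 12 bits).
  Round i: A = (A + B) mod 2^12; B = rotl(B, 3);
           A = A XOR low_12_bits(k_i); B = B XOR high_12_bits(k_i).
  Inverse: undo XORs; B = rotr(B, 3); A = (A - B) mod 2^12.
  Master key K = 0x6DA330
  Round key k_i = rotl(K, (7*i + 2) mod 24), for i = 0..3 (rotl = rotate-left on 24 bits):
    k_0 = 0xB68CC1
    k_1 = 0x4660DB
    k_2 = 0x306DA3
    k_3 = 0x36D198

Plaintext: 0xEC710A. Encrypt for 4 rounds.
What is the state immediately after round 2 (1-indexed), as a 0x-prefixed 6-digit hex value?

0x693DA7

s_0 = plaintext = 0xEC710A
s_1 = Round(s_0, k_0) = 0x310338
s_2 = Round(s_1, k_1) = 0x693DA7
s_3 = Round(s_2, k_2) = 0x999E38
s_4 = Round(s_3, k_3) = 0x6492AA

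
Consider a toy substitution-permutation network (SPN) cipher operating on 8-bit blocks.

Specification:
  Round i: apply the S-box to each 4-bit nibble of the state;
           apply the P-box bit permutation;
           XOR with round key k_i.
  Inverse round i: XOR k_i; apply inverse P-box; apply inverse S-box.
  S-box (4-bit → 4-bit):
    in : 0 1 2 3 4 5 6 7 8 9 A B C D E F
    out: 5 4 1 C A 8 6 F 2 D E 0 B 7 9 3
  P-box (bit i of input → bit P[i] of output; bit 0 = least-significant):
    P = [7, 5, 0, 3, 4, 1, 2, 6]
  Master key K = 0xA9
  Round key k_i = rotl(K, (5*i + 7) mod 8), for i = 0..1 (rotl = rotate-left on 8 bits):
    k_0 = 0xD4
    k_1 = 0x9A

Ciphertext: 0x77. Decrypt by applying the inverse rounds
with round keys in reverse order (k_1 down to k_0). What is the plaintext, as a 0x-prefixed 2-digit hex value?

0x4D

s_0 = ciphertext = 0x77
s_1 = InvRound(s_0, k_1) = 0x37
s_2 = InvRound(s_1, k_0) = 0x4D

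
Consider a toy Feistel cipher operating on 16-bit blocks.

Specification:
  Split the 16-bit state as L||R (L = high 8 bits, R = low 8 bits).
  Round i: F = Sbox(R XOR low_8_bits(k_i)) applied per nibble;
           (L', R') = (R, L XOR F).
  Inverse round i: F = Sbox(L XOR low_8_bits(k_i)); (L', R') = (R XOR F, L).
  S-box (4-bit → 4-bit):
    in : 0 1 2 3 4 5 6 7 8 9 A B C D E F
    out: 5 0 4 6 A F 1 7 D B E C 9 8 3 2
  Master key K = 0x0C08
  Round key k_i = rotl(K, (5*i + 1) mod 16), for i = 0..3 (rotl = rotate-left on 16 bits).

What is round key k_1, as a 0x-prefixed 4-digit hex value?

0x0203

K = 0x0C08
k_0 = rotl(K, (5*0+1) mod 16) = rotl(K, 1) = 0x1810
k_1 = rotl(K, (5*1+1) mod 16) = rotl(K, 6) = 0x0203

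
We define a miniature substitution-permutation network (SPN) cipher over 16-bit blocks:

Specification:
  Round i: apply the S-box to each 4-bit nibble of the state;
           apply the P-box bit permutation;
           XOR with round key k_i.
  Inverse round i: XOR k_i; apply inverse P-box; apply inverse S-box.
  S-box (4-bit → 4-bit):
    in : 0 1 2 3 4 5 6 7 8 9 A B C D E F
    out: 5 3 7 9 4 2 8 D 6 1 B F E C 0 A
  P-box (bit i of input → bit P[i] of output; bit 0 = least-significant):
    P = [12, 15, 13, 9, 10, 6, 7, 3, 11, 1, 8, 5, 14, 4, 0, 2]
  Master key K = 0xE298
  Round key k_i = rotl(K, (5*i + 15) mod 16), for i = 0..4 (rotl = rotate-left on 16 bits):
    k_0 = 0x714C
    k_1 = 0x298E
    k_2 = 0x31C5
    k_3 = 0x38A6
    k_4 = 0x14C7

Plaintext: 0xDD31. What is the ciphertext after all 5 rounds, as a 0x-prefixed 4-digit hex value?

s_0 = plaintext = 0xDD31
s_1 = Round(s_0, k_0) = 0xE461
s_2 = Round(s_1, k_1) = 0xB886
s_3 = Round(s_2, k_2) = 0x7212
s_4 = Round(s_3, k_3) = 0xC5E1
s_5 = Round(s_4, k_4) = 0x84D0

0x84D0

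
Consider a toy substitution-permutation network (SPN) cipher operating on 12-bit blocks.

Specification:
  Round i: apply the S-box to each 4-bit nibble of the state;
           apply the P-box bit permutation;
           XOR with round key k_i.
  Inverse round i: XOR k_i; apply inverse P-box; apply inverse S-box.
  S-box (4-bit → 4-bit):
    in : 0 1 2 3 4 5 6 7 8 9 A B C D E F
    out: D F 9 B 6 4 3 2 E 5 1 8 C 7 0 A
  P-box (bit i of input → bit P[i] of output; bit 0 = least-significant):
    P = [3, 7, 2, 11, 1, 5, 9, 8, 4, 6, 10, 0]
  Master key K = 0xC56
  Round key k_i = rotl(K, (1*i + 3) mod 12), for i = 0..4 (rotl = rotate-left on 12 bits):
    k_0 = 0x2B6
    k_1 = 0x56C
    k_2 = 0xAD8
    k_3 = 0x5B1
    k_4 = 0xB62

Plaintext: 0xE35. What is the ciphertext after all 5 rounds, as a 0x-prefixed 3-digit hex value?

0xD4B

s_0 = plaintext = 0xE35
s_1 = Round(s_0, k_0) = 0x390
s_2 = Round(s_1, k_1) = 0xF33
s_3 = Round(s_2, k_2) = 0x333
s_4 = Round(s_3, k_3) = 0xC4A
s_5 = Round(s_4, k_4) = 0xD4B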